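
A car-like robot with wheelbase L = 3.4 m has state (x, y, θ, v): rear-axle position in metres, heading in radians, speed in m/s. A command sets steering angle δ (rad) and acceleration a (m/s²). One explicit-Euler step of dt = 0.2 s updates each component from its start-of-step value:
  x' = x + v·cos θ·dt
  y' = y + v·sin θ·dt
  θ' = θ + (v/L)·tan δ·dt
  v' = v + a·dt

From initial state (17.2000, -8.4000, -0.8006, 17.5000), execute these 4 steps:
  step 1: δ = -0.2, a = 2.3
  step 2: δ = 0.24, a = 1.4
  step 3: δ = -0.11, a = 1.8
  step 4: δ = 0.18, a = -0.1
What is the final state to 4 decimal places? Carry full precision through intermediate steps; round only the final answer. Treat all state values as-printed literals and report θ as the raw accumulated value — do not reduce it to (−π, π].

after step 1 (δ=-0.2, a=2.3): (19.636967, -10.912209, -1.009272, 17.960000)
after step 2 (δ=0.24, a=1.4): (21.549624, -13.952638, -0.750736, 18.240000)
after step 3 (δ=-0.11, a=1.8): (24.216994, -16.441220, -0.869238, 18.600000)
after step 4 (δ=0.18, a=-0.1): (26.617915, -19.282695, -0.670142, 18.580000)

(26.6179, -19.2827, -0.6701, 18.5800)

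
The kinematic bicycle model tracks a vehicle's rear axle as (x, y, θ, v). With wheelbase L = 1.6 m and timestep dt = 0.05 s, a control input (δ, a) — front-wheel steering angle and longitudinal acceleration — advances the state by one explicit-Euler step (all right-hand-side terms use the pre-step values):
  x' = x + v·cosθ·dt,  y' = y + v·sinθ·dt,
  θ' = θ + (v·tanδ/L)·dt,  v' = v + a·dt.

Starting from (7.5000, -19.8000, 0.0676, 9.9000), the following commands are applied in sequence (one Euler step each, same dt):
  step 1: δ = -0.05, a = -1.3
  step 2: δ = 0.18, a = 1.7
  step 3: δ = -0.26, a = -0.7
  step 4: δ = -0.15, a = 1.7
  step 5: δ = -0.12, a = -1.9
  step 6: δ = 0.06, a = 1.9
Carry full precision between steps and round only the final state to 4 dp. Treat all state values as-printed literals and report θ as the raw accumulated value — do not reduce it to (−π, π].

after step 1 (δ=-0.05, a=-1.3): (7.993869, -19.766563, 0.052118, 9.835000)
after step 2 (δ=0.18, a=1.7): (8.484952, -19.740946, 0.108046, 9.920000)
after step 3 (δ=-0.26, a=-0.7): (8.978059, -19.687460, 0.025579, 9.885000)
after step 4 (δ=-0.15, a=1.7): (9.472148, -19.674819, -0.021108, 9.970000)
after step 5 (δ=-0.12, a=-1.9): (9.970537, -19.685340, -0.058676, 9.875000)
after step 6 (δ=0.06, a=1.9): (10.463437, -19.714294, -0.040138, 9.970000)

(10.4634, -19.7143, -0.0401, 9.9700)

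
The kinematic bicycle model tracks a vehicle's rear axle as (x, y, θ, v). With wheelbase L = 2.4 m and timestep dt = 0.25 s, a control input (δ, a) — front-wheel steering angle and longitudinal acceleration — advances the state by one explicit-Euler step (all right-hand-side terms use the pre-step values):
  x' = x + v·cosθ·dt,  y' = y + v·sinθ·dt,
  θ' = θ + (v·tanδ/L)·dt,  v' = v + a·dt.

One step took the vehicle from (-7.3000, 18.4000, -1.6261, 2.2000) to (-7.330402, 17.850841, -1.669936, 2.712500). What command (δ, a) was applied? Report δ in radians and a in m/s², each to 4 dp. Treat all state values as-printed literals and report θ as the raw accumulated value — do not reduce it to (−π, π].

δ = -0.1890, a = 2.0500

a = (v'−v)/dt = (0.512500)/0.25 = 2.0500
Δθ = θ'−θ = -0.043836;  (v·dt/L) = 2.2000·0.25/2.4 = 0.229167
tan δ = Δθ·L/(v·dt) = -0.191284  →  δ = -0.1890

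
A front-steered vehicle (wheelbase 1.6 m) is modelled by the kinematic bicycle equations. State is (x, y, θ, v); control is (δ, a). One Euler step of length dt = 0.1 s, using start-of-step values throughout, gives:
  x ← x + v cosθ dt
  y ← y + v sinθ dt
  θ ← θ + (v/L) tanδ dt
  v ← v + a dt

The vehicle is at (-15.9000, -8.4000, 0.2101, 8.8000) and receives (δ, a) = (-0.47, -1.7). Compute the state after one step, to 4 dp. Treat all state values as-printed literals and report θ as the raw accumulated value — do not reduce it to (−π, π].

(-15.0394, -8.2165, -0.0693, 8.6300)

x' = -15.9000 + 8.8000·cos(0.2101)·0.1 = -15.0394
y' = -8.4000 + 8.8000·sin(0.2101)·0.1 = -8.2165
θ' = 0.2101 + (8.8000/1.6)·tan(-0.47)·0.1 = -0.0693
v' = 8.8000 − 1.7000·0.1 = 8.6300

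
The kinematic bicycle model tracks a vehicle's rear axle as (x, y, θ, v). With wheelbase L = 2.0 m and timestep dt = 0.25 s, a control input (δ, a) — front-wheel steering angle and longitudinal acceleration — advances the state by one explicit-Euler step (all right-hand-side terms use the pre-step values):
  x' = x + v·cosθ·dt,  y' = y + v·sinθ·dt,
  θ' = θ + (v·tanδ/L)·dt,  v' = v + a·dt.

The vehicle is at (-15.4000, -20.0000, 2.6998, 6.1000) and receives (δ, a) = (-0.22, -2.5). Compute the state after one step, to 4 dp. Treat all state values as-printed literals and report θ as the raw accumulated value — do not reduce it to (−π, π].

(-16.7786, -19.3480, 2.5293, 5.4750)

x' = -15.4000 + 6.1000·cos(2.6998)·0.25 = -16.7786
y' = -20.0000 + 6.1000·sin(2.6998)·0.25 = -19.3480
θ' = 2.6998 + (6.1000/2.0)·tan(-0.22)·0.25 = 2.5293
v' = 6.1000 − 2.5000·0.25 = 5.4750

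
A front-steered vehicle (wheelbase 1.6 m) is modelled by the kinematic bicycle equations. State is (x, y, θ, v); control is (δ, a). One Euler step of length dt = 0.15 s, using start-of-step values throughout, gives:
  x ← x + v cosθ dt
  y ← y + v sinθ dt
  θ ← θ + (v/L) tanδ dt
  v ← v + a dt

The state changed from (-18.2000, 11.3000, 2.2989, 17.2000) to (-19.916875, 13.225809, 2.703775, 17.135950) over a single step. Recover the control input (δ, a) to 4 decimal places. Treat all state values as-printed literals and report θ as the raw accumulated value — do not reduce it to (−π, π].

a = (v'−v)/dt = (-0.064050)/0.15 = -0.4270
Δθ = θ'−θ = 0.404875;  (v·dt/L) = 17.2000·0.15/1.6 = 1.612500
tan δ = Δθ·L/(v·dt) = 0.251085  →  δ = 0.2460

δ = 0.2460, a = -0.4270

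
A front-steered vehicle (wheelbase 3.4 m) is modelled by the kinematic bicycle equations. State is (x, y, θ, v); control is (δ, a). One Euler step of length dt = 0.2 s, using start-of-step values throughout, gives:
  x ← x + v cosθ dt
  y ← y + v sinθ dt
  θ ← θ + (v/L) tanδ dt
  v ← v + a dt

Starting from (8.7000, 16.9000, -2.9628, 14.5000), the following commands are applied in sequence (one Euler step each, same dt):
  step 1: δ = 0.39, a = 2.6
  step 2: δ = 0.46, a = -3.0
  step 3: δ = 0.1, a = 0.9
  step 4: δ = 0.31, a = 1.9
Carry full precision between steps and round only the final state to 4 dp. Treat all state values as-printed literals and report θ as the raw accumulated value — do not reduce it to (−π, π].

(0.1691, 9.9568, -1.8142, 14.9800)

after step 1 (δ=0.39, a=2.6): (5.846229, 16.384259, -2.612194, 15.020000)
after step 2 (δ=0.46, a=-3.0): (3.253443, 14.867197, -2.174451, 14.420000)
after step 3 (δ=0.1, a=0.9): (1.616326, 12.492896, -2.089343, 14.600000)
after step 4 (δ=0.31, a=1.9): (0.169120, 9.956759, -1.814239, 14.980000)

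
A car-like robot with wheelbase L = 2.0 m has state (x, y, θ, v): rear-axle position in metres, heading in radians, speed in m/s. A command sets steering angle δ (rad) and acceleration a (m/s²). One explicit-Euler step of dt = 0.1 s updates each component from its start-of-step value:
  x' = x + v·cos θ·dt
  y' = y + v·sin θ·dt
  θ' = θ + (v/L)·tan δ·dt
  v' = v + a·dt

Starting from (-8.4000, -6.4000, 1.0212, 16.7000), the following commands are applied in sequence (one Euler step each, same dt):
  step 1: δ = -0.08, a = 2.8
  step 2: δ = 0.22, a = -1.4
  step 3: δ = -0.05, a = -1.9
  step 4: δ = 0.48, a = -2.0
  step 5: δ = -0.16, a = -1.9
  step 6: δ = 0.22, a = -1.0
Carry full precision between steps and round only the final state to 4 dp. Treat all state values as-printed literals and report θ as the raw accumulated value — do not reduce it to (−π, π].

(-4.7663, 2.6748, 1.5845, 16.1600)

after step 1 (δ=-0.08, a=2.8): (-7.527687, -4.975932, 0.954257, 16.980000)
after step 2 (δ=0.22, a=-1.4): (-6.545878, -3.590560, 1.144110, 16.840000)
after step 3 (δ=-0.05, a=-1.9): (-5.848944, -2.057544, 1.101975, 16.650000)
after step 4 (δ=0.48, a=-2.0): (-5.096638, -0.572195, 1.535383, 16.450000)
after step 5 (δ=-0.16, a=-1.9): (-5.038396, 1.071774, 1.402649, 16.260000)
after step 6 (δ=0.22, a=-1.0): (-4.766275, 2.674841, 1.584451, 16.160000)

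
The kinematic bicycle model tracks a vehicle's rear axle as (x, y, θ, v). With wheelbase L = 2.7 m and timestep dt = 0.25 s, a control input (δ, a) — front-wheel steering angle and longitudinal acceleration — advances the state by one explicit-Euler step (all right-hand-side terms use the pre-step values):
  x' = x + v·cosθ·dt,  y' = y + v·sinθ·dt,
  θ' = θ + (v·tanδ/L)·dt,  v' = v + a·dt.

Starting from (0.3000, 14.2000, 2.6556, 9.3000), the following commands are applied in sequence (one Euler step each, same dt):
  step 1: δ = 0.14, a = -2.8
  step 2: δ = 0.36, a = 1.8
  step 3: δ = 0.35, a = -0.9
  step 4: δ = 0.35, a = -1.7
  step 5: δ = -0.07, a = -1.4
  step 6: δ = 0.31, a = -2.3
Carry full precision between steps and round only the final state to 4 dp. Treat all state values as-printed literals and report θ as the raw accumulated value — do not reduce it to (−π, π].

after step 1 (δ=0.14, a=-2.8): (-1.755792, 15.285976, 2.776949, 8.600000)
after step 2 (δ=0.36, a=1.8): (-3.764432, 16.052700, 3.076678, 9.050000)
after step 3 (δ=0.35, a=-0.9): (-6.022167, 16.199467, 3.382558, 8.825000)
after step 4 (δ=0.35, a=-1.7): (-8.164674, 15.672967, 3.680834, 8.400000)
after step 5 (δ=-0.07, a=-1.4): (-9.966681, 14.594649, 3.626300, 8.050000)
after step 6 (δ=0.31, a=-2.3): (-11.747364, 13.656926, 3.865063, 7.475000)

(-11.7474, 13.6569, 3.8651, 7.4750)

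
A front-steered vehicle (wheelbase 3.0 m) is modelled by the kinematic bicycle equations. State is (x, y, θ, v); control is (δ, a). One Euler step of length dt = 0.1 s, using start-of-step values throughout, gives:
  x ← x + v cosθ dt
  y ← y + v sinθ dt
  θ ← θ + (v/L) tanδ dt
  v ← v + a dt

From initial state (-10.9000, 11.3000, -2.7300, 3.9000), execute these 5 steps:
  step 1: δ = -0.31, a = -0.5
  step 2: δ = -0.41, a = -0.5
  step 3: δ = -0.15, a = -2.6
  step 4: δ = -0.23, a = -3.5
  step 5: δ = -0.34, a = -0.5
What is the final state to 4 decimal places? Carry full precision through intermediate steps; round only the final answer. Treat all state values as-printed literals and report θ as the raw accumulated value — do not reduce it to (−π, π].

after step 1 (δ=-0.31, a=-0.5): (-11.257429, 11.143973, -2.771643, 3.850000)
after step 2 (δ=-0.41, a=-0.5): (-11.616382, 11.004769, -2.827420, 3.800000)
after step 3 (δ=-0.15, a=-2.6): (-11.977782, 10.887338, -2.846564, 3.540000)
after step 4 (δ=-0.23, a=-3.5): (-12.316487, 10.784406, -2.874193, 3.190000)
after step 5 (δ=-0.34, a=-0.5): (-12.624150, 10.700118, -2.911807, 3.140000)

(-12.6242, 10.7001, -2.9118, 3.1400)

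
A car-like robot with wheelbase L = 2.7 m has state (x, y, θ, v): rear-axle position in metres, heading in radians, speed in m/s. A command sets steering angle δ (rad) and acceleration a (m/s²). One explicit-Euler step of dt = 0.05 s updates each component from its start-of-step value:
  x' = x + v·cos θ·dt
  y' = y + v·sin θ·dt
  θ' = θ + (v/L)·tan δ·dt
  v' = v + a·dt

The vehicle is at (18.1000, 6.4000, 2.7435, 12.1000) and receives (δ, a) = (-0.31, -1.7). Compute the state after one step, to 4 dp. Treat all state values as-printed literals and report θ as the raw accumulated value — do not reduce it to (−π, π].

(17.5423, 6.6345, 2.6717, 12.0150)

x' = 18.1000 + 12.1000·cos(2.7435)·0.05 = 17.5423
y' = 6.4000 + 12.1000·sin(2.7435)·0.05 = 6.6345
θ' = 2.7435 + (12.1000/2.7)·tan(-0.31)·0.05 = 2.6717
v' = 12.1000 − 1.7000·0.05 = 12.0150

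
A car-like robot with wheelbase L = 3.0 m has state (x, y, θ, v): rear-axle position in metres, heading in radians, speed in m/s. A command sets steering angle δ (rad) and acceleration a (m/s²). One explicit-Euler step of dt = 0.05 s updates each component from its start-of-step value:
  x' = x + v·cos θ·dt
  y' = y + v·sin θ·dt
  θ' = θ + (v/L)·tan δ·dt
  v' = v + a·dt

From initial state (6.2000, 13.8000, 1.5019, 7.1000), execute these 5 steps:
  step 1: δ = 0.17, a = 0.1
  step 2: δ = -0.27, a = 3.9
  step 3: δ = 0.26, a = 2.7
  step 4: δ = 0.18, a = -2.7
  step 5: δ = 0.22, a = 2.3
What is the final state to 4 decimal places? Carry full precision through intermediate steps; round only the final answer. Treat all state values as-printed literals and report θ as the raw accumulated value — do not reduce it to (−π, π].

after step 1 (δ=0.17, a=0.1): (6.224439, 14.154158, 1.522213, 7.105000)
after step 2 (δ=-0.27, a=3.9): (6.241691, 14.508989, 1.489440, 7.300000)
after step 3 (δ=0.26, a=2.7): (6.271354, 14.872781, 1.521806, 7.435000)
after step 4 (δ=0.18, a=-2.7): (6.289559, 15.244085, 1.544355, 7.300000)
after step 5 (δ=0.22, a=2.3): (6.299209, 15.608958, 1.571562, 7.415000)

(6.2992, 15.6090, 1.5716, 7.4150)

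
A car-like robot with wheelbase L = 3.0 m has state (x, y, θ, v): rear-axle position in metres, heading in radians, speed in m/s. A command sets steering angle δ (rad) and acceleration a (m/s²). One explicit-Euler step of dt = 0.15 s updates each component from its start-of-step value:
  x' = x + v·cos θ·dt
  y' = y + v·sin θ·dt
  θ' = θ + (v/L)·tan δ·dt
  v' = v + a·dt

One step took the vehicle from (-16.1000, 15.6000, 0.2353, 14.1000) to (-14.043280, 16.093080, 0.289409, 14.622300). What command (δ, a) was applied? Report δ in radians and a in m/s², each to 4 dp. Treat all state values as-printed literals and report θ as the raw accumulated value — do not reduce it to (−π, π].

a = (v'−v)/dt = (0.522300)/0.15 = 3.4820
Δθ = θ'−θ = 0.054109;  (v·dt/L) = 14.1000·0.15/3.0 = 0.705000
tan δ = Δθ·L/(v·dt) = 0.076750  →  δ = 0.0766

δ = 0.0766, a = 3.4820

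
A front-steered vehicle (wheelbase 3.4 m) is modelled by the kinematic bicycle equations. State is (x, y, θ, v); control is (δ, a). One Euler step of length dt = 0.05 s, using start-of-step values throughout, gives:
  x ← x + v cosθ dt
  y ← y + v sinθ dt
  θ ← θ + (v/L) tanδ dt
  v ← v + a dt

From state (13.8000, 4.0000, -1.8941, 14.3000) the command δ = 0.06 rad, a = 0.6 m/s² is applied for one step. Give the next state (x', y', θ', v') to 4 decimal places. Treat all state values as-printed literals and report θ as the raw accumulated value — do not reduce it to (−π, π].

x' = 13.8000 + 14.3000·cos(-1.8941)·0.05 = 13.5728
y' = 4.0000 + 14.3000·sin(-1.8941)·0.05 = 3.3220
θ' = -1.8941 + (14.3000/3.4)·tan(0.06)·0.05 = -1.8815
v' = 14.3000 + 0.6000·0.05 = 14.3300

(13.5728, 3.3220, -1.8815, 14.3300)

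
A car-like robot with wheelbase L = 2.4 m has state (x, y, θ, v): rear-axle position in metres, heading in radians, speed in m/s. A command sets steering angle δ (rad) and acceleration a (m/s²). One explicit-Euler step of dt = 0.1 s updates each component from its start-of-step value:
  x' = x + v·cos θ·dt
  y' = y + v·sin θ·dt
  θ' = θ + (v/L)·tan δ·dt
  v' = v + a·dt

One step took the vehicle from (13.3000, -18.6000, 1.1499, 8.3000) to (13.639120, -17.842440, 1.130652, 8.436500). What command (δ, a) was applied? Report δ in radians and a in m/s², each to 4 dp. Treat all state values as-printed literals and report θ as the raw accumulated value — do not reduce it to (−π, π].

δ = -0.0556, a = 1.3650

a = (v'−v)/dt = (0.136500)/0.1 = 1.3650
Δθ = θ'−θ = -0.019248;  (v·dt/L) = 8.3000·0.1/2.4 = 0.345833
tan δ = Δθ·L/(v·dt) = -0.055657  →  δ = -0.0556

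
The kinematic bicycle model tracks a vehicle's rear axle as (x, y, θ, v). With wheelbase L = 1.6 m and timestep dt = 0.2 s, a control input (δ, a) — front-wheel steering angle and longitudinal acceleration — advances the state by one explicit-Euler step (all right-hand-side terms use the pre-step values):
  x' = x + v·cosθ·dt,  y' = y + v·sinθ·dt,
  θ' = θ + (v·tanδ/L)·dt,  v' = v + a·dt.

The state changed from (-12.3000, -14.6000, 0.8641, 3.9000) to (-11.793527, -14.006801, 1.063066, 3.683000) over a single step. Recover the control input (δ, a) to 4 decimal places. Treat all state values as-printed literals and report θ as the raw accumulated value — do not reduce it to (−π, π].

δ = 0.3875, a = -1.0850

a = (v'−v)/dt = (-0.217000)/0.2 = -1.0850
Δθ = θ'−θ = 0.198966;  (v·dt/L) = 3.9000·0.2/1.6 = 0.487500
tan δ = Δθ·L/(v·dt) = 0.408135  →  δ = 0.3875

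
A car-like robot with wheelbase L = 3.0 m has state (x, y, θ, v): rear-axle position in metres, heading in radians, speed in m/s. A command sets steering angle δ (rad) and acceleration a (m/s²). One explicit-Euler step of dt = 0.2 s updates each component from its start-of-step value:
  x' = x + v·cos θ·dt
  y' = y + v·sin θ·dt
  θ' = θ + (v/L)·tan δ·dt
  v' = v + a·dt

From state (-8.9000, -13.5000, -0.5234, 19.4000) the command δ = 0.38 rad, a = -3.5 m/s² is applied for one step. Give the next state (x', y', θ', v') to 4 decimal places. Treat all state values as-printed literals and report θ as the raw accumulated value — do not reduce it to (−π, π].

(-5.5394, -15.4393, -0.0068, 18.7000)

x' = -8.9000 + 19.4000·cos(-0.5234)·0.2 = -5.5394
y' = -13.5000 + 19.4000·sin(-0.5234)·0.2 = -15.4393
θ' = -0.5234 + (19.4000/3.0)·tan(0.38)·0.2 = -0.0068
v' = 19.4000 − 3.5000·0.2 = 18.7000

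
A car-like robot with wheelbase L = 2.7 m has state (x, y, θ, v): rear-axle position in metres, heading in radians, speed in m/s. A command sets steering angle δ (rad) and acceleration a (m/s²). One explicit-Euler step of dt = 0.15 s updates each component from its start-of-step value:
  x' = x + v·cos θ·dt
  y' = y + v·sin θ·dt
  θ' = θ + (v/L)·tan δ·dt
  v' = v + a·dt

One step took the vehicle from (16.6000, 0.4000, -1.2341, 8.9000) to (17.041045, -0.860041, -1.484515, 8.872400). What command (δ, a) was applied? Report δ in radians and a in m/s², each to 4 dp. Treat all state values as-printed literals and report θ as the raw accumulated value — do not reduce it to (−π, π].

a = (v'−v)/dt = (-0.027600)/0.15 = -0.1840
Δθ = θ'−θ = -0.250415;  (v·dt/L) = 8.9000·0.15/2.7 = 0.494444
tan δ = Δθ·L/(v·dt) = -0.506457  →  δ = -0.4688

δ = -0.4688, a = -0.1840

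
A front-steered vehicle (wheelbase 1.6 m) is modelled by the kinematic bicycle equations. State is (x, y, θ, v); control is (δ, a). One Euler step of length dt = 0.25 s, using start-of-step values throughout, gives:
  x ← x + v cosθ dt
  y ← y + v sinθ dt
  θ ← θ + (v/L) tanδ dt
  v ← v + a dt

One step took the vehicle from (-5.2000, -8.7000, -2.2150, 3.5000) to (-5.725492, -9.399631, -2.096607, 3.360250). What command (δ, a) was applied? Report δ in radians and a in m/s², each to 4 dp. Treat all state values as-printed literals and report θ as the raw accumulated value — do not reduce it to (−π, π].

δ = 0.2132, a = -0.5590

a = (v'−v)/dt = (-0.139750)/0.25 = -0.5590
Δθ = θ'−θ = 0.118393;  (v·dt/L) = 3.5000·0.25/1.6 = 0.546875
tan δ = Δθ·L/(v·dt) = 0.216490  →  δ = 0.2132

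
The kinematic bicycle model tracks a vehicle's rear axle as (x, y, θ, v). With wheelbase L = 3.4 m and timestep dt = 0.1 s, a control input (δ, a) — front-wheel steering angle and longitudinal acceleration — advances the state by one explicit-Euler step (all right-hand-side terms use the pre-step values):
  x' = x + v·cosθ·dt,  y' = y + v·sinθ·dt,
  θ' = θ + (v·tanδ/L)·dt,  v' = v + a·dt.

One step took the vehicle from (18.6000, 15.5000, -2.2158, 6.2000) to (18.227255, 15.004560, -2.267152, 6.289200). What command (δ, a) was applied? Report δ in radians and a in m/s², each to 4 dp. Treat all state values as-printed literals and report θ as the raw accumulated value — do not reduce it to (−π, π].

δ = -0.2745, a = 0.8920

a = (v'−v)/dt = (0.089200)/0.1 = 0.8920
Δθ = θ'−θ = -0.051352;  (v·dt/L) = 6.2000·0.1/3.4 = 0.182353
tan δ = Δθ·L/(v·dt) = -0.281608  →  δ = -0.2745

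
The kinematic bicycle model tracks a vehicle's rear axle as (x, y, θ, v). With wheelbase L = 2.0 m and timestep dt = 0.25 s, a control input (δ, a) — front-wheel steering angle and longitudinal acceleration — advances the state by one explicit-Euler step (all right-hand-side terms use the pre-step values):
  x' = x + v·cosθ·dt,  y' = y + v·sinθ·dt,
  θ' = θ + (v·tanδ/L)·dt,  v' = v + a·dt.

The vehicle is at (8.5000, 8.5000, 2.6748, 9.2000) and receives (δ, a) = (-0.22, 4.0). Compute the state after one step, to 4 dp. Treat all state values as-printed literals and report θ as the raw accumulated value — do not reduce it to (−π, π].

x' = 8.5000 + 9.2000·cos(2.6748)·0.25 = 6.4461
y' = 8.5000 + 9.2000·sin(2.6748)·0.25 = 9.5351
θ' = 2.6748 + (9.2000/2.0)·tan(-0.22)·0.25 = 2.4176
v' = 9.2000 + 4.0000·0.25 = 10.2000

(6.4461, 9.5351, 2.4176, 10.2000)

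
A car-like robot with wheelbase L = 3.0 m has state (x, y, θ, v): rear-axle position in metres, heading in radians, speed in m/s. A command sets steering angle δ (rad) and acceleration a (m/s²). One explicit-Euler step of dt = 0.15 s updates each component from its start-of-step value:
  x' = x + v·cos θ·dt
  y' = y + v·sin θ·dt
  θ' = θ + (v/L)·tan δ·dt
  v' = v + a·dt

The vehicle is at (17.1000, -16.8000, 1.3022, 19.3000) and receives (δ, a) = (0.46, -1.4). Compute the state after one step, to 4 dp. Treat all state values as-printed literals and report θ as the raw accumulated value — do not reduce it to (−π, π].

(17.8683, -14.0088, 1.7803, 19.0900)

x' = 17.1000 + 19.3000·cos(1.3022)·0.15 = 17.8683
y' = -16.8000 + 19.3000·sin(1.3022)·0.15 = -14.0088
θ' = 1.3022 + (19.3000/3.0)·tan(0.46)·0.15 = 1.7803
v' = 19.3000 − 1.4000·0.15 = 19.0900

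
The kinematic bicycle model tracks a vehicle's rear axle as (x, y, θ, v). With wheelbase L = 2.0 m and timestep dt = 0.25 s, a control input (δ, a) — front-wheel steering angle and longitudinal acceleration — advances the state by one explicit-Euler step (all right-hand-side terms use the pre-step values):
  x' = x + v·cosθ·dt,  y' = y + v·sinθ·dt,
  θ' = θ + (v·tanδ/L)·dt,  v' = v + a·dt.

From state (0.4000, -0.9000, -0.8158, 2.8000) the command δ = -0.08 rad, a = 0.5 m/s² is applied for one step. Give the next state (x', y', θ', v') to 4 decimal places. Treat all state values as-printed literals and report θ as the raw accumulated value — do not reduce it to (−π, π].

x' = 0.4000 + 2.8000·cos(-0.8158)·0.25 = 0.8797
y' = -0.9000 + 2.8000·sin(-0.8158)·0.25 = -1.4098
θ' = -0.8158 + (2.8000/2.0)·tan(-0.08)·0.25 = -0.8439
v' = 2.8000 + 0.5000·0.25 = 2.9250

(0.8797, -1.4098, -0.8439, 2.9250)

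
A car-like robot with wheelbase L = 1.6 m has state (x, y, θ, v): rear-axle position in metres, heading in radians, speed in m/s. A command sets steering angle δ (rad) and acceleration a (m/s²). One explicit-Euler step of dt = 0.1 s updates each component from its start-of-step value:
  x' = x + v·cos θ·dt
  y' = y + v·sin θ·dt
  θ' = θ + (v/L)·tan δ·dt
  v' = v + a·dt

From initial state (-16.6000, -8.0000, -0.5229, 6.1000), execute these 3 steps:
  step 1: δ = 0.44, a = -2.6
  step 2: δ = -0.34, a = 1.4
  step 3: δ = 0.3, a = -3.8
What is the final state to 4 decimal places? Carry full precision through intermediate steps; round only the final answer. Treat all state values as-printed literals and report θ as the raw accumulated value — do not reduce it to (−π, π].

(-14.9891, -8.7734, -0.3569, 5.6000)

after step 1 (δ=0.44, a=-2.6): (-16.071512, -8.304631, -0.343415, 5.840000)
after step 2 (δ=-0.34, a=1.4): (-15.521611, -8.501266, -0.472529, 5.980000)
after step 3 (δ=0.3, a=-3.8): (-14.989140, -8.773440, -0.356914, 5.600000)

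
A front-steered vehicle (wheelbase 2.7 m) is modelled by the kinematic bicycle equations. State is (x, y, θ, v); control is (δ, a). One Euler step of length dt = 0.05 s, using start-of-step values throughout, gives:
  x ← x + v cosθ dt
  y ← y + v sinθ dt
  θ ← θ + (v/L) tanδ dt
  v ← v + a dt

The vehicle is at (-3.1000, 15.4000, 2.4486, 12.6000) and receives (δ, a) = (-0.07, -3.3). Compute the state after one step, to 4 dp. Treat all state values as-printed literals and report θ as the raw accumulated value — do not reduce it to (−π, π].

(-3.5847, 15.8025, 2.4322, 12.4350)

x' = -3.1000 + 12.6000·cos(2.4486)·0.05 = -3.5847
y' = 15.4000 + 12.6000·sin(2.4486)·0.05 = 15.8025
θ' = 2.4486 + (12.6000/2.7)·tan(-0.07)·0.05 = 2.4322
v' = 12.6000 − 3.3000·0.05 = 12.4350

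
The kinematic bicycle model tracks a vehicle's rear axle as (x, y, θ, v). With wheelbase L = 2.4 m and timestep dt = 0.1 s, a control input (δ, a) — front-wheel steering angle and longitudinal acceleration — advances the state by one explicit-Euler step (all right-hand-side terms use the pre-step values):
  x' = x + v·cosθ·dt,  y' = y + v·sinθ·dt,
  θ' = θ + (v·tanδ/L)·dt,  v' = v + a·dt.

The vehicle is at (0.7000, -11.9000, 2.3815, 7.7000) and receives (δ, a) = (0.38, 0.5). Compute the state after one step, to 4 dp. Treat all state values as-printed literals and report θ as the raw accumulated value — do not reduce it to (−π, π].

(0.1419, -11.3695, 2.5096, 7.7500)

x' = 0.7000 + 7.7000·cos(2.3815)·0.1 = 0.1419
y' = -11.9000 + 7.7000·sin(2.3815)·0.1 = -11.3695
θ' = 2.3815 + (7.7000/2.4)·tan(0.38)·0.1 = 2.5096
v' = 7.7000 + 0.5000·0.1 = 7.7500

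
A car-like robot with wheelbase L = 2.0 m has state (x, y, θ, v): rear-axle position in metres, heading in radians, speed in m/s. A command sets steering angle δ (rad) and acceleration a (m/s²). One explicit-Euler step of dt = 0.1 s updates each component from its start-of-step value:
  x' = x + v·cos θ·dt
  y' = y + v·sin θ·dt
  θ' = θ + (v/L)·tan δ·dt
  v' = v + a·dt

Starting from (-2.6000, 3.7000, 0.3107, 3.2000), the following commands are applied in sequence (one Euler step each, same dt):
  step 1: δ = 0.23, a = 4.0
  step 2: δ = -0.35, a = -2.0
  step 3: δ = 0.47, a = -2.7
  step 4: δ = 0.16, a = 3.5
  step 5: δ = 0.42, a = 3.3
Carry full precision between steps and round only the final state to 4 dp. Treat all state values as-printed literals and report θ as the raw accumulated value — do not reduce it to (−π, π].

(-1.0171, 4.2619, 0.4718, 3.8100)

after step 1 (δ=0.23, a=4.0): (-2.295322, 3.797832, 0.348163, 3.600000)
after step 2 (δ=-0.35, a=-2.0): (-1.956921, 3.920654, 0.282458, 3.400000)
after step 3 (δ=0.47, a=-2.7): (-1.630394, 4.015418, 0.368812, 3.130000)
after step 4 (δ=0.16, a=3.5): (-1.338442, 4.128256, 0.394068, 3.480000)
after step 5 (δ=0.42, a=3.3): (-1.017114, 4.261870, 0.471772, 3.810000)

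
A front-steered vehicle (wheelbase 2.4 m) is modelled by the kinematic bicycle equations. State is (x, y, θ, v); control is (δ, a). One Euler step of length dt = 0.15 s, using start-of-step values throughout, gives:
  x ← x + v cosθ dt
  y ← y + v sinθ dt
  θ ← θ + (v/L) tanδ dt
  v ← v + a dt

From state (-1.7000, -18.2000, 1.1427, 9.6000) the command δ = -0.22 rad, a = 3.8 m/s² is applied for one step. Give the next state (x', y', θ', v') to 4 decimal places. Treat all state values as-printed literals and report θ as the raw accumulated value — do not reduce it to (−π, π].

(-1.1022, -16.8899, 1.0085, 10.1700)

x' = -1.7000 + 9.6000·cos(1.1427)·0.15 = -1.1022
y' = -18.2000 + 9.6000·sin(1.1427)·0.15 = -16.8899
θ' = 1.1427 + (9.6000/2.4)·tan(-0.22)·0.15 = 1.0085
v' = 9.6000 + 3.8000·0.15 = 10.1700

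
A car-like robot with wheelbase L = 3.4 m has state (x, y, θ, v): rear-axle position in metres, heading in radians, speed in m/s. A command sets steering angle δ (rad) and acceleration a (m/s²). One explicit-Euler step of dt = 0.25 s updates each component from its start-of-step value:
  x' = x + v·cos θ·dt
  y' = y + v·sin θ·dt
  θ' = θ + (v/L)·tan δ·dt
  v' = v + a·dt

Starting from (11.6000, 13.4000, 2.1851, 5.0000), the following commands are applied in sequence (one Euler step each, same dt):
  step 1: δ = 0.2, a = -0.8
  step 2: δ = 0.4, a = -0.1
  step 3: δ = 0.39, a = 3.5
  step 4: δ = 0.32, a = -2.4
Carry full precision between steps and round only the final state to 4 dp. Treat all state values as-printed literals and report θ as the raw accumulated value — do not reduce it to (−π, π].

(8.0544, 16.9304, 2.6908, 5.0500)

after step 1 (δ=0.2, a=-0.8): (10.879513, 14.421469, 2.259626, 4.800000)
after step 2 (δ=0.4, a=-0.1): (10.116752, 15.347857, 2.408847, 4.775000)
after step 3 (δ=0.39, a=3.5): (9.229389, 16.146373, 2.553169, 5.650000)
after step 4 (δ=0.32, a=-2.4): (8.054448, 16.930381, 2.690842, 5.050000)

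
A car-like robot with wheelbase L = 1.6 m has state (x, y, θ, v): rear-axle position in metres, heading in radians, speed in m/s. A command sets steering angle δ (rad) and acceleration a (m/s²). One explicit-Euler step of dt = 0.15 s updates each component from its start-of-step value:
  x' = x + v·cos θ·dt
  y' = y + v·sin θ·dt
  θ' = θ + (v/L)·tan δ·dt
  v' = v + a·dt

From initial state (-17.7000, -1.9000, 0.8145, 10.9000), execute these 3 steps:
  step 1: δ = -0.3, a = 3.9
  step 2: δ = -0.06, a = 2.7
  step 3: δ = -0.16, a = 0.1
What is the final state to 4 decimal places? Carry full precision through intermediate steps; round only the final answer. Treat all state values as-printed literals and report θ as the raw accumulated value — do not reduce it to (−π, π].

after step 1 (δ=-0.3, a=3.9): (-16.578010, -0.710729, 0.498397, 11.485000)
after step 2 (δ=-0.06, a=2.7): (-15.064833, 0.112776, 0.433716, 11.890000)
after step 3 (δ=-0.16, a=0.1): (-13.446467, 0.862285, 0.253829, 11.905000)

(-13.4465, 0.8623, 0.2538, 11.9050)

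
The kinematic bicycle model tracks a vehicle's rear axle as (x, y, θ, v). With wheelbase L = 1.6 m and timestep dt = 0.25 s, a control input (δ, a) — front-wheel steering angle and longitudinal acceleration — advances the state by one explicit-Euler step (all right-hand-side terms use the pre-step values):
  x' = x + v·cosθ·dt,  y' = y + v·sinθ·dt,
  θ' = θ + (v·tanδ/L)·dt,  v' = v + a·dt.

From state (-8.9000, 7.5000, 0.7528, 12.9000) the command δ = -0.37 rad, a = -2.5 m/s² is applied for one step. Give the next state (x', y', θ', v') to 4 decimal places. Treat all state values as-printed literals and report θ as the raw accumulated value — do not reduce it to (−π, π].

x' = -8.9000 + 12.9000·cos(0.7528)·0.25 = -6.5465
y' = 7.5000 + 12.9000·sin(0.7528)·0.25 = 9.7049
θ' = 0.7528 + (12.9000/1.6)·tan(-0.37)·0.25 = -0.0290
v' = 12.9000 − 2.5000·0.25 = 12.2750

(-6.5465, 9.7049, -0.0290, 12.2750)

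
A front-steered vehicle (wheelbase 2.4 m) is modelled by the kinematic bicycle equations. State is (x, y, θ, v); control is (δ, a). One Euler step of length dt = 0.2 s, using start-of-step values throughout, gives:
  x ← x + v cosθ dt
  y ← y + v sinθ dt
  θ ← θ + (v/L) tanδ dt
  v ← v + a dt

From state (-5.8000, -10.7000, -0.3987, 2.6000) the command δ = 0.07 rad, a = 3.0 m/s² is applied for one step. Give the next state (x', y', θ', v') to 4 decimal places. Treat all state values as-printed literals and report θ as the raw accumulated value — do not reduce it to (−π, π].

(-5.3208, -10.9019, -0.3835, 3.2000)

x' = -5.8000 + 2.6000·cos(-0.3987)·0.2 = -5.3208
y' = -10.7000 + 2.6000·sin(-0.3987)·0.2 = -10.9019
θ' = -0.3987 + (2.6000/2.4)·tan(0.07)·0.2 = -0.3835
v' = 2.6000 + 3.0000·0.2 = 3.2000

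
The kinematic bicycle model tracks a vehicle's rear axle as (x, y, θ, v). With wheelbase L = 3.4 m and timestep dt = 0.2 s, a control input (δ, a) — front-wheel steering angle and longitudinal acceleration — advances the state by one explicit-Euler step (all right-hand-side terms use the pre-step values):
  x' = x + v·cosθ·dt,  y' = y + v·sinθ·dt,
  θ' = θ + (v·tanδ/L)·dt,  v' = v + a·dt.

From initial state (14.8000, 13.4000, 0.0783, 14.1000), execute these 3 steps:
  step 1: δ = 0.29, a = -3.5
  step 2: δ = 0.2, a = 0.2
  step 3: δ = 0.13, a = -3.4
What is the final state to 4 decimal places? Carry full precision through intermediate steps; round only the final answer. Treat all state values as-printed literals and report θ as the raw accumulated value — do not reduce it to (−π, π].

(22.5276, 15.7329, 0.5889, 12.7600)

after step 1 (δ=0.29, a=-3.5): (17.611360, 13.620580, 0.325807, 13.400000)
after step 2 (δ=0.2, a=0.2): (20.150372, 14.478377, 0.485590, 13.440000)
after step 3 (δ=0.13, a=-3.4): (22.527638, 15.732949, 0.588950, 12.760000)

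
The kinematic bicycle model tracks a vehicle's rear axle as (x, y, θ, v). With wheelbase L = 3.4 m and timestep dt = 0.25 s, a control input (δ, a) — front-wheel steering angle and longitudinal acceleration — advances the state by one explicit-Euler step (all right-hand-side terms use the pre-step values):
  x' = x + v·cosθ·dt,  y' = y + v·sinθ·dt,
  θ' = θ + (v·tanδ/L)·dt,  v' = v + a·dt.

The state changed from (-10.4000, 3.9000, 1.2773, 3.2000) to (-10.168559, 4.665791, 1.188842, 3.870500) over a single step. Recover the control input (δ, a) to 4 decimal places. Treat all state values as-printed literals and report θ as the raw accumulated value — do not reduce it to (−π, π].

a = (v'−v)/dt = (0.670500)/0.25 = 2.6820
Δθ = θ'−θ = -0.088458;  (v·dt/L) = 3.2000·0.25/3.4 = 0.235294
tan δ = Δθ·L/(v·dt) = -0.375947  →  δ = -0.3596

δ = -0.3596, a = 2.6820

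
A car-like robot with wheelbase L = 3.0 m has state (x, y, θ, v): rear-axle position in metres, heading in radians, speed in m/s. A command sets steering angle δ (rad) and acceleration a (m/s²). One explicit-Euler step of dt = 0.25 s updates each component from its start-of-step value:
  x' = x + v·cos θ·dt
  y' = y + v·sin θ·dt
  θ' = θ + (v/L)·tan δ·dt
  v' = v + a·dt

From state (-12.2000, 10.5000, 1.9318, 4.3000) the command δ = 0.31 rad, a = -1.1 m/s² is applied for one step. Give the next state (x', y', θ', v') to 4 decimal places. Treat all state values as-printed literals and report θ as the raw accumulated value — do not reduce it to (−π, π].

x' = -12.2000 + 4.3000·cos(1.9318)·0.25 = -12.5797
y' = 10.5000 + 4.3000·sin(1.9318)·0.25 = 11.5057
θ' = 1.9318 + (4.3000/3.0)·tan(0.31)·0.25 = 2.0466
v' = 4.3000 − 1.1000·0.25 = 4.0250

(-12.5797, 11.5057, 2.0466, 4.0250)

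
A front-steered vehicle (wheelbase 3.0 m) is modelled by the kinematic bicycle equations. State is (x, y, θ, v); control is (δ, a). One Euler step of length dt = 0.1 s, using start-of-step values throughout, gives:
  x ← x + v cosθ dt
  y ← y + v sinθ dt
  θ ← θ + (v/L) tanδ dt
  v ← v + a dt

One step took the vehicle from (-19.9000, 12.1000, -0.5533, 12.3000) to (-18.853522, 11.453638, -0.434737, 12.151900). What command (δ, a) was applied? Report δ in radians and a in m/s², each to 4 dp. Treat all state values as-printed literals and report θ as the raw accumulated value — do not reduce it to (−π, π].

δ = 0.2815, a = -1.4810

a = (v'−v)/dt = (-0.148100)/0.1 = -1.4810
Δθ = θ'−θ = 0.118563;  (v·dt/L) = 12.3000·0.1/3.0 = 0.410000
tan δ = Δθ·L/(v·dt) = 0.289178  →  δ = 0.2815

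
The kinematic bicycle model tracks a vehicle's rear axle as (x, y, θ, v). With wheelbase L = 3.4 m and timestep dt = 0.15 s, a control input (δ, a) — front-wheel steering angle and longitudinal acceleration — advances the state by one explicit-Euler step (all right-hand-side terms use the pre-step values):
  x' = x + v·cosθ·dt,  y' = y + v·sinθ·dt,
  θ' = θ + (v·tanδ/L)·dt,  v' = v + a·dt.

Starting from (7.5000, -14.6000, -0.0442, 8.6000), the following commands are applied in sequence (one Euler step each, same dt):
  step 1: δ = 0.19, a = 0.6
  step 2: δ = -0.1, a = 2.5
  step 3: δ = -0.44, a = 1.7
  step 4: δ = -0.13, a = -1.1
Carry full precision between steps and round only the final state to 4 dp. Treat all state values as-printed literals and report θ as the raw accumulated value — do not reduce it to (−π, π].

after step 1 (δ=0.19, a=0.6): (8.788740, -14.656999, 0.028768, 8.690000)
after step 2 (δ=-0.1, a=2.5): (10.091701, -14.619505, -0.009698, 9.065000)
after step 3 (δ=-0.44, a=1.7): (11.451387, -14.632692, -0.197976, 9.320000)
after step 4 (δ=-0.13, a=-1.1): (12.822079, -14.907657, -0.251732, 9.155000)

(12.8221, -14.9077, -0.2517, 9.1550)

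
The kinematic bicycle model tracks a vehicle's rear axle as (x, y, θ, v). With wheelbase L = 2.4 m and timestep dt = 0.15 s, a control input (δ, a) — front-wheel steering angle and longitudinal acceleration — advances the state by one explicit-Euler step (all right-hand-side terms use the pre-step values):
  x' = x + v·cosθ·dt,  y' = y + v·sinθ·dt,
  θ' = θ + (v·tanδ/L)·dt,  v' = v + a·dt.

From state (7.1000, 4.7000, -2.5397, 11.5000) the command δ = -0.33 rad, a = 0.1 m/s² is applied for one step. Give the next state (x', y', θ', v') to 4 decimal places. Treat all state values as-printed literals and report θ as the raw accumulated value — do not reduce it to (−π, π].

(5.6781, 3.7233, -2.7859, 11.5150)

x' = 7.1000 + 11.5000·cos(-2.5397)·0.15 = 5.6781
y' = 4.7000 + 11.5000·sin(-2.5397)·0.15 = 3.7233
θ' = -2.5397 + (11.5000/2.4)·tan(-0.33)·0.15 = -2.7859
v' = 11.5000 + 0.1000·0.15 = 11.5150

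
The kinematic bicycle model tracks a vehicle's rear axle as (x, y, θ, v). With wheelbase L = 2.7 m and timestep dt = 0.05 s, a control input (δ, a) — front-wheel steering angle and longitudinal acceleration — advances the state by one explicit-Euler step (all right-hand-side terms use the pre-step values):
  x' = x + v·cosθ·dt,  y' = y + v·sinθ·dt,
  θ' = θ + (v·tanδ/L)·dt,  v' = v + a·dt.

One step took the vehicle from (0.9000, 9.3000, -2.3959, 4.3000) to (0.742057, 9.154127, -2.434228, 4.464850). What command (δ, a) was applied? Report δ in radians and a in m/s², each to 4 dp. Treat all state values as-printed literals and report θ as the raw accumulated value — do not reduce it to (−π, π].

δ = -0.4486, a = 3.2970

a = (v'−v)/dt = (0.164850)/0.05 = 3.2970
Δθ = θ'−θ = -0.038328;  (v·dt/L) = 4.3000·0.05/2.7 = 0.079630
tan δ = Δθ·L/(v·dt) = -0.481328  →  δ = -0.4486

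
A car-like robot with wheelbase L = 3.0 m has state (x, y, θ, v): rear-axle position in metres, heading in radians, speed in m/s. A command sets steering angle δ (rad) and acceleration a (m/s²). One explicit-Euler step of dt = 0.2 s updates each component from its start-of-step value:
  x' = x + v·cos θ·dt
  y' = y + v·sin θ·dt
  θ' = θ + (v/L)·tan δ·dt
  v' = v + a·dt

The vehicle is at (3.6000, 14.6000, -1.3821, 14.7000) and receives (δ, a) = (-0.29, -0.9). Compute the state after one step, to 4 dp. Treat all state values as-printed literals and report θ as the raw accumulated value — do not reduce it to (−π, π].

x' = 3.6000 + 14.7000·cos(-1.3821)·0.2 = 4.1515
y' = 14.6000 + 14.7000·sin(-1.3821)·0.2 = 11.7122
θ' = -1.3821 + (14.7000/3.0)·tan(-0.29)·0.2 = -1.6745
v' = 14.7000 − 0.9000·0.2 = 14.5200

(4.1515, 11.7122, -1.6745, 14.5200)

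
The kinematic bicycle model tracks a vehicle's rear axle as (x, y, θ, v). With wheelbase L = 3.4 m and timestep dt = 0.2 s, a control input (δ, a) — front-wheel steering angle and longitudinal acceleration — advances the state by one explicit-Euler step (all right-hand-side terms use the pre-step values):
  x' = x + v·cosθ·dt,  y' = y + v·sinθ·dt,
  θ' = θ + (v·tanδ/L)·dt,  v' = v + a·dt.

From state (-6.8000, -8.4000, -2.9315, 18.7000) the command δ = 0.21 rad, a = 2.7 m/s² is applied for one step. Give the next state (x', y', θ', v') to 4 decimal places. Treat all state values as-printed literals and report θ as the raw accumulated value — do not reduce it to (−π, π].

(-10.4578, -9.1800, -2.6970, 19.2400)

x' = -6.8000 + 18.7000·cos(-2.9315)·0.2 = -10.4578
y' = -8.4000 + 18.7000·sin(-2.9315)·0.2 = -9.1800
θ' = -2.9315 + (18.7000/3.4)·tan(0.21)·0.2 = -2.6970
v' = 18.7000 + 2.7000·0.2 = 19.2400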